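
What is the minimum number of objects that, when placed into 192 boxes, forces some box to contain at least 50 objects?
n = (50 − 1)·192 + 1 = 9409

By the generalised pigeonhole principle, to guarantee some box contains ≥ r objects we need more than (r − 1) · k objects total. Threshold: n = (r − 1) · k + 1. With r = 50 and k = 192: n = 49 · 192 + 1 = 9408 + 1 = 9409. For n = 9408 = 49 · 192, we can put exactly 49 objects in every box, avoiding 50 in any single one — so 9409 is tight.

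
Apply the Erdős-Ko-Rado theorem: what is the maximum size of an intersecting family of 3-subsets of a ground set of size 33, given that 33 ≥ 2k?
max |F| = C(32, 2) = 496

The Erdős-Ko-Rado theorem states: for n ≥ 2k, an intersecting family of k-subsets of an n-element set has size at most C(n − 1, k − 1), with equality for 'star' families {A ⊆ [n] : |A| = k, i ∈ A} (fix an element i). For n = 33, k = 3: C(32, 2) = 496.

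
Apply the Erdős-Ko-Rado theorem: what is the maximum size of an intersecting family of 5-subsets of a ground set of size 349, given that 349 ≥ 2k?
max |F| = C(348, 4) = 600610155

The Erdős-Ko-Rado theorem states: for n ≥ 2k, an intersecting family of k-subsets of an n-element set has size at most C(n − 1, k − 1), with equality for 'star' families {A ⊆ [n] : |A| = k, i ∈ A} (fix an element i). For n = 349, k = 5: C(348, 4) = 600610155.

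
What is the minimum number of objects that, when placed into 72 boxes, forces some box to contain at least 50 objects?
n = (50 − 1)·72 + 1 = 3529

By the generalised pigeonhole principle, to guarantee some box contains ≥ r objects we need more than (r − 1) · k objects total. Threshold: n = (r − 1) · k + 1. With r = 50 and k = 72: n = 49 · 72 + 1 = 3528 + 1 = 3529. For n = 3528 = 49 · 72, we can put exactly 49 objects in every box, avoiding 50 in any single one — so 3529 is tight.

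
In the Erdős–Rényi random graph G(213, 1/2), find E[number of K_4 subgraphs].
E[# K_4] = C(213, 4) · (1/2)^C(4, 2) = 83369265 / 2^6 = 1302644.765625

For each 4-subset S of vertices (there are C(213, 4) = 83369265 such S), let X_S = 1 if S induces a K_4 (all C(4, 2) = 6 edges present). Then P(X_S = 1) = (1/2)^6 = 1/64. By linearity of expectation, E[# K_4] = C(213, 4) · (1/2)^6 = 83369265 / 64 = 1302644.765625.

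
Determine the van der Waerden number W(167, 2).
W(167, 2) = 167 + 1 = 168

A 2-term AP is any pair of integers, so a monochromatic 2-AP exists iff some colour is used at least twice. With 167 colours, the colouring i ↦ i on {1, ..., 167} uses each colour once, avoiding any monochromatic pair, so W(167, 2) > 167. For {1, ..., 168}, pigeonhole forces two integers of the same colour, which form a monochromatic 2-AP. Hence W(167, 2) = 168.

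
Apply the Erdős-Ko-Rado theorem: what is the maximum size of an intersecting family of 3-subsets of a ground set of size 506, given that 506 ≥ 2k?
max |F| = C(505, 2) = 127260

The Erdős-Ko-Rado theorem states: for n ≥ 2k, an intersecting family of k-subsets of an n-element set has size at most C(n − 1, k − 1), with equality for 'star' families {A ⊆ [n] : |A| = k, i ∈ A} (fix an element i). For n = 506, k = 3: C(505, 2) = 127260.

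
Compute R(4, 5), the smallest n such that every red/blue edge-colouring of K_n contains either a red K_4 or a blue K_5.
R(4, 5) = 25

Lower bound: an explicit 2-colouring of K_{24} (typically a Paley-type or other structured construction) avoids a red K_4 and a blue K_5, showing R(4, 5) > 24.
Upper bound: the simple Erdős–Szekeres recurrence only gives R(4, 5) ≤ 32; the tight bound R(4, 5) ≤ 25 requires a sharper case analysis (or computer search) of 2-colourings of K_{25}.
Hence R(4, 5) = 25.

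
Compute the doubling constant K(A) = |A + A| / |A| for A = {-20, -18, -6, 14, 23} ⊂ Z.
K = |A + A| / |A| = 15/5 = 3

Enumerate A + A = {a + b : a, b ∈ A}. With |A| = 5, there are |A|^2 = 25 ordered sum pairs; collecting distinct values, A + A = {-40, -38, -36, -26, -24, -12, -6, -4, 3, 5, 8, 17, 28, 37, 46}, so |A + A| = 15. Thus K = 15/5 = 3. For comparison, the minimum possible |A + A| over all 5-element sets is 2·5 − 1 = 9 (so min K = 9/5), attained only by arithmetic progressions.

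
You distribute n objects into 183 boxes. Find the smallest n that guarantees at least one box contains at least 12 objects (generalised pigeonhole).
n = (12 − 1)·183 + 1 = 2014

By the generalised pigeonhole principle, to guarantee some box contains ≥ r objects we need more than (r − 1) · k objects total. Threshold: n = (r − 1) · k + 1. With r = 12 and k = 183: n = 11 · 183 + 1 = 2013 + 1 = 2014. For n = 2013 = 11 · 183, we can put exactly 11 objects in every box, avoiding 12 in any single one — so 2014 is tight.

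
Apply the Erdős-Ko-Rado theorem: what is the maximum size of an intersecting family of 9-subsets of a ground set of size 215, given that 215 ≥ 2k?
max |F| = C(214, 8) = 95563144300338

Erdős-Ko-Rado (1961): when n ≥ 2k, max |F| = C(n−1, k−1). The bound is attained by the star {A : i ∈ A} for any fixed i ∈ [n]. Here C(215−1, 9−1) = C(214, 8) = 95563144300338.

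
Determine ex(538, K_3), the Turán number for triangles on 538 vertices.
ex(538, K_3) = ⌊538^2/4⌋ = 72361

Mantel (1907): a triangle-free graph on n vertices has at most ⌊n^2/4⌋ edges, with equality for the complete bipartite graph K_{⌊n/2⌋, ⌈n/2⌉}. For n = 538: ⌊538^2/4⌋ = ⌊289444/4⌋ = 72361. The extremal graph is K_{269, 269}, which has 269·269 = 72361 edges.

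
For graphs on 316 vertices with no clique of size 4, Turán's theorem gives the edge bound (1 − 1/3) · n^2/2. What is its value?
Turán density bound = (2/3) · 316^2/2 = 99856/3 ≈ 33285.3333

Turán's theorem: ex(n, K_{r+1}) is achieved by the complete r-partite Turán graph T(n, r) with parts as balanced as possible, and is at most (1 − 1/r) · n^2/2. For r = 3, n = 316: the density bound is (2/3) · 99856/2 = 99856/3 ≈ 33285.3333. The integer-valued extremum is e(T(316, 3)) = 33285, which is strictly less than the density bound 99856/3 since 3 ∤ 316 (the parts of T(316, 3) cannot all be equal).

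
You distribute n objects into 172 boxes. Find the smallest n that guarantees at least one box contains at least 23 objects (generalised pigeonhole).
n = (23 − 1)·172 + 1 = 3785

By the generalised pigeonhole principle, to guarantee some box contains ≥ r objects we need more than (r − 1) · k objects total. Threshold: n = (r − 1) · k + 1. With r = 23 and k = 172: n = 22 · 172 + 1 = 3784 + 1 = 3785. For n = 3784 = 22 · 172, we can put exactly 22 objects in every box, avoiding 23 in any single one — so 3785 is tight.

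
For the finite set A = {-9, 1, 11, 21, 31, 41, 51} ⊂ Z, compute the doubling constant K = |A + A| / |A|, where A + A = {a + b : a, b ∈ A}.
K = |A + A| / |A| = 13/7

Enumerate A + A = {a + b : a, b ∈ A}. With |A| = 7, there are |A|^2 = 49 ordered sum pairs; collecting distinct values, A + A = {-18, -8, 2, 12, 22, 32, 42, 52, 62, 72, 82, 92, 102}, so |A + A| = 13. Thus K = 13/7. Here |A + A| = 2|A| − 1 = 13, the minimum possible — so K = 13/7 is minimal, which holds iff A is an arithmetic progression.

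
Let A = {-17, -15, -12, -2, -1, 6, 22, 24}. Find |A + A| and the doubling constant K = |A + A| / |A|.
K = |A + A| / |A| = 33/8

Enumerate A + A = {a + b : a, b ∈ A}. With |A| = 8, there are |A|^2 = 64 ordered sum pairs; collecting distinct values, A + A = {-34, -32, -30, -29, -27, -24, -19, -18, -17, -16, -14, -13, -11, -9, -6, -4, -3, -2, 4, 5, 7, 9, 10, 12, 20, 21, 22, 23, 28, 30, 44, 46, 48}, so |A + A| = 33. Thus K = 33/8. For comparison, the minimum possible |A + A| over all 8-element sets is 2·8 − 1 = 15 (so min K = 15/8), attained only by arithmetic progressions.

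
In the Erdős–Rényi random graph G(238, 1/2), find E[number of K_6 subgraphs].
E[# K_6] = C(238, 6) · (1/2)^C(6, 2) = 236888757651 / 2^15 ≈ 7229271.168549

For each 6-subset S of vertices (there are C(238, 6) = 236888757651 such S), let X_S = 1 if S induces a K_6 (all C(6, 2) = 15 edges present). Then P(X_S = 1) = (1/2)^15 = 1/32768. By linearity of expectation, E[# K_6] = C(238, 6) · (1/2)^15 = 236888757651 / 32768 ≈ 7229271.168549.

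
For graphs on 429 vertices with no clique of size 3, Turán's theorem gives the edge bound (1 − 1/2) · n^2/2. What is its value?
Turán density bound = (1/2) · 429^2/2 = 184041/4 ≈ 46010.25

Turán's theorem: ex(n, K_{r+1}) is achieved by the complete r-partite Turán graph T(n, r) with parts as balanced as possible, and is at most (1 − 1/r) · n^2/2. For r = 2, n = 429: the density bound is (1/2) · 184041/2 = 184041/4 ≈ 46010.25. The integer-valued extremum is e(T(429, 2)) = 46010, which is strictly less than the density bound 184041/4 since 2 ∤ 429 (the parts of T(429, 2) cannot all be equal).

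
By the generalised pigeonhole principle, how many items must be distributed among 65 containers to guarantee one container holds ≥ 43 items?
n = (43 − 1)·65 + 1 = 2731

By the generalised pigeonhole principle, to guarantee some box contains ≥ r objects we need more than (r − 1) · k objects total. Threshold: n = (r − 1) · k + 1. With r = 43 and k = 65: n = 42 · 65 + 1 = 2730 + 1 = 2731. For n = 2730 = 42 · 65, we can put exactly 42 objects in every box, avoiding 43 in any single one — so 2731 is tight.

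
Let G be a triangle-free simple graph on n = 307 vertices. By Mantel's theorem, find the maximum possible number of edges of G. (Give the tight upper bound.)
ex(307, K_3) = ⌊307^2/4⌋ = 23562

Mantel (1907): a triangle-free graph on n vertices has at most ⌊n^2/4⌋ edges, with equality for the complete bipartite graph K_{⌊n/2⌋, ⌈n/2⌉}. For n = 307: ⌊307^2/4⌋ = ⌊94249/4⌋ = 23562. The extremal graph is K_{153, 154}, which has 153·154 = 23562 edges.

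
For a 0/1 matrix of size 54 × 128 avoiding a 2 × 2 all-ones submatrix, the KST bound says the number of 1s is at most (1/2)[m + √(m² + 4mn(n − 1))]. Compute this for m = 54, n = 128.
z(54, 128; 2, 2) ≤ (1/2)[54 + √(54² + 4·54·128·127)] = (1/2)[54 + √3514212] = 964.3116

Kővári–Sós–Turán: let r_1, ..., r_54 be the row sums and z = Σ r_i the total number of 1s. Each pair of columns can share at most one row with both entries 1 (else a 2×2 all-ones block appears), so Σ_i C(r_i, 2) ≤ C(128, 2) = 8128. By convexity Σ_i C(r_i, 2) ≥ 54·C(z/54, 2) = z(z − 54)/(2·54), giving z² − 54z − 54·128·127 ≤ 0 and hence z ≤ (1/2)[54 + √(2916 + 4·877824)] = (1/2)[54 + √3514212] ≈ (1/2)(54 + 1874.6232) = 964.3116.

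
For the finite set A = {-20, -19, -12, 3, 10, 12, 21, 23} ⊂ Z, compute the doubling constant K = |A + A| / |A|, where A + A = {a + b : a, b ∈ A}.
K = |A + A| / |A| = 33/8

Enumerate A + A = {a + b : a, b ∈ A}. With |A| = 8, there are |A|^2 = 64 ordered sum pairs; collecting distinct values, A + A = {-40, -39, -38, -32, -31, -24, -17, -16, -10, -9, -8, -7, -2, 0, 1, 2, 3, 4, 6, 9, 11, 13, 15, 20, 22, 24, 26, 31, 33, 35, 42, 44, 46}, so |A + A| = 33. Thus K = 33/8. For comparison, the minimum possible |A + A| over all 8-element sets is 2·8 − 1 = 15 (so min K = 15/8), attained only by arithmetic progressions.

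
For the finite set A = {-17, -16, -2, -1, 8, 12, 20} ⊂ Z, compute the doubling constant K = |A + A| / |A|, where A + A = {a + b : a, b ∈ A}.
K = |A + A| / |A| = 26/7

Enumerate A + A = {a + b : a, b ∈ A}. With |A| = 7, there are |A|^2 = 49 ordered sum pairs; collecting distinct values, A + A = {-34, -33, -32, -19, -18, -17, -9, -8, -5, -4, -3, -2, 3, 4, 6, 7, 10, 11, 16, 18, 19, 20, 24, 28, 32, 40}, so |A + A| = 26. Thus K = 26/7. For comparison, the minimum possible |A + A| over all 7-element sets is 2·7 − 1 = 13 (so min K = 13/7), attained only by arithmetic progressions.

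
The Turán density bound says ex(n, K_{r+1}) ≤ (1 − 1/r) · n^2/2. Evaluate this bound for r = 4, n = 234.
Turán density bound = (3/4) · 234^2/2 = 41067/2 ≈ 20533.5

Turán's theorem: ex(n, K_{r+1}) is achieved by the complete r-partite Turán graph T(n, r) with parts as balanced as possible, and is at most (1 − 1/r) · n^2/2. For r = 4, n = 234: the density bound is (3/4) · 54756/2 = 41067/2 ≈ 20533.5. The integer-valued extremum is e(T(234, 4)) = 20533, which is strictly less than the density bound 41067/2 since 4 ∤ 234 (the parts of T(234, 4) cannot all be equal).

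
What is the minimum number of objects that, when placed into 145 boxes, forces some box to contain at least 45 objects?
n = (45 − 1)·145 + 1 = 6381

By the generalised pigeonhole principle, to guarantee some box contains ≥ r objects we need more than (r − 1) · k objects total. Threshold: n = (r − 1) · k + 1. With r = 45 and k = 145: n = 44 · 145 + 1 = 6380 + 1 = 6381. For n = 6380 = 44 · 145, we can put exactly 44 objects in every box, avoiding 45 in any single one — so 6381 is tight.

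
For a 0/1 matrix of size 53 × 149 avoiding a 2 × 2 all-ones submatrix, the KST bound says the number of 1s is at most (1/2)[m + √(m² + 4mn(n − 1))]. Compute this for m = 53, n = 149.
z(53, 149; 2, 2) ≤ (1/2)[53 + √(53² + 4·53·149·148)] = (1/2)[53 + √4677833] = 1107.9149

Kővári–Sós–Turán: let r_1, ..., r_53 be the row sums and z = Σ r_i the total number of 1s. Each pair of columns can share at most one row with both entries 1 (else a 2×2 all-ones block appears), so Σ_i C(r_i, 2) ≤ C(149, 2) = 11026. By convexity Σ_i C(r_i, 2) ≥ 53·C(z/53, 2) = z(z − 53)/(2·53), giving z² − 53z − 53·149·148 ≤ 0 and hence z ≤ (1/2)[53 + √(2809 + 4·1168756)] = (1/2)[53 + √4677833] ≈ (1/2)(53 + 2162.8299) = 1107.9149.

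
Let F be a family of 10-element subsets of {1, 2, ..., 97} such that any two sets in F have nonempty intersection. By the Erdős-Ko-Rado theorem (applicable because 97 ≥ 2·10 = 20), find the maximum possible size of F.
max |F| = C(96, 9) = 1296543270880

Erdős-Ko-Rado (1961): when n ≥ 2k, max |F| = C(n−1, k−1). The bound is attained by the star {A : i ∈ A} for any fixed i ∈ [n]. Here C(97−1, 10−1) = C(96, 9) = 1296543270880.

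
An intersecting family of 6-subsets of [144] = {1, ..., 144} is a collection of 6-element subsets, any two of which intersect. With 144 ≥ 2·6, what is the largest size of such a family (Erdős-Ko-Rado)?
max |F| = C(143, 5) = 464306843

The Erdős-Ko-Rado theorem states: for n ≥ 2k, an intersecting family of k-subsets of an n-element set has size at most C(n − 1, k − 1), with equality for 'star' families {A ⊆ [n] : |A| = k, i ∈ A} (fix an element i). For n = 144, k = 6: C(143, 5) = 464306843.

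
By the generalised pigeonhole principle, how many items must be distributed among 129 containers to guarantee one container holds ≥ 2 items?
n = (2 − 1)·129 + 1 = 130

By the generalised pigeonhole principle, to guarantee some box contains ≥ r objects we need more than (r − 1) · k objects total. Threshold: n = (r − 1) · k + 1. With r = 2 and k = 129: n = 1 · 129 + 1 = 129 + 1 = 130. For n = 129 = 1 · 129, we can put exactly 1 objects in every box, avoiding 2 in any single one — so 130 is tight.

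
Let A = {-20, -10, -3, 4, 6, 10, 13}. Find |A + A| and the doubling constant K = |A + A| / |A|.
K = |A + A| / |A| = 25/7

Enumerate A + A = {a + b : a, b ∈ A}. With |A| = 7, there are |A|^2 = 49 ordered sum pairs; collecting distinct values, A + A = {-40, -30, -23, -20, -16, -14, -13, -10, -7, -6, -4, 0, 1, 3, 7, 8, 10, 12, 14, 16, 17, 19, 20, 23, 26}, so |A + A| = 25. Thus K = 25/7. For comparison, the minimum possible |A + A| over all 7-element sets is 2·7 − 1 = 13 (so min K = 13/7), attained only by arithmetic progressions.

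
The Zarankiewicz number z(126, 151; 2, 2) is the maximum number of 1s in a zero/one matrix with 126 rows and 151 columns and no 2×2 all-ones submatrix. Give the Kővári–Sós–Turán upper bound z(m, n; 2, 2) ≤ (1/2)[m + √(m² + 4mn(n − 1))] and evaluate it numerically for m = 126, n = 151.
z(126, 151; 2, 2) ≤ (1/2)[126 + √(126² + 4·126·151·150)] = (1/2)[126 + √11431476] = 1753.5233

Kővári–Sós–Turán: let r_1, ..., r_126 be the row sums and z = Σ r_i the total number of 1s. Each pair of columns can share at most one row with both entries 1 (else a 2×2 all-ones block appears), so Σ_i C(r_i, 2) ≤ C(151, 2) = 11325. By convexity Σ_i C(r_i, 2) ≥ 126·C(z/126, 2) = z(z − 126)/(2·126), giving z² − 126z − 126·151·150 ≤ 0 and hence z ≤ (1/2)[126 + √(15876 + 4·2853900)] = (1/2)[126 + √11431476] ≈ (1/2)(126 + 3381.0466) = 1753.5233.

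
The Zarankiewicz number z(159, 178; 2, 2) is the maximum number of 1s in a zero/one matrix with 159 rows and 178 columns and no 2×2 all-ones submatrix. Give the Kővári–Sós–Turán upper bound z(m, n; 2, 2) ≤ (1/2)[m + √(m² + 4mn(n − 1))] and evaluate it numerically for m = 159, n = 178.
z(159, 178; 2, 2) ≤ (1/2)[159 + √(159² + 4·159·178·177)] = (1/2)[159 + √20063097] = 2319.0924

Kővári–Sós–Turán: let r_1, ..., r_159 be the row sums and z = Σ r_i the total number of 1s. Each pair of columns can share at most one row with both entries 1 (else a 2×2 all-ones block appears), so Σ_i C(r_i, 2) ≤ C(178, 2) = 15753. By convexity Σ_i C(r_i, 2) ≥ 159·C(z/159, 2) = z(z − 159)/(2·159), giving z² − 159z − 159·178·177 ≤ 0 and hence z ≤ (1/2)[159 + √(25281 + 4·5009454)] = (1/2)[159 + √20063097] ≈ (1/2)(159 + 4479.1849) = 2319.0924.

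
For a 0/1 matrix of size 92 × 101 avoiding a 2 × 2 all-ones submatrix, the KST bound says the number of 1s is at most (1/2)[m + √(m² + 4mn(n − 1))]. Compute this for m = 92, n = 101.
z(92, 101; 2, 2) ≤ (1/2)[92 + √(92² + 4·92·101·100)] = (1/2)[92 + √3725264] = 1011.0471

Kővári–Sós–Turán: let r_1, ..., r_92 be the row sums and z = Σ r_i the total number of 1s. Each pair of columns can share at most one row with both entries 1 (else a 2×2 all-ones block appears), so Σ_i C(r_i, 2) ≤ C(101, 2) = 5050. By convexity Σ_i C(r_i, 2) ≥ 92·C(z/92, 2) = z(z − 92)/(2·92), giving z² − 92z − 92·101·100 ≤ 0 and hence z ≤ (1/2)[92 + √(8464 + 4·929200)] = (1/2)[92 + √3725264] ≈ (1/2)(92 + 1930.0943) = 1011.0471.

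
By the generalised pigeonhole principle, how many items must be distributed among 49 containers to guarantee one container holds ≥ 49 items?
n = (49 − 1)·49 + 1 = 2353

By the generalised pigeonhole principle, to guarantee some box contains ≥ r objects we need more than (r − 1) · k objects total. Threshold: n = (r − 1) · k + 1. With r = 49 and k = 49: n = 48 · 49 + 1 = 2352 + 1 = 2353. For n = 2352 = 48 · 49, we can put exactly 48 objects in every box, avoiding 49 in any single one — so 2353 is tight.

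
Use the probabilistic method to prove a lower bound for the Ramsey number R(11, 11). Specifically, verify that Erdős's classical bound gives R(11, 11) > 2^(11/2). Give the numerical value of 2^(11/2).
2^(11/2) = 45.2548; so R(11, 11) > 45.2548

Colour each edge of K_n uniformly at random with red/blue. The expected number of monochromatic K_11 is C(n, 11) · 2 · 2^(−C(11,2)). If C(n, 11) · 2^(1 − C(11,2)) < 1, then with positive probability no monochromatic K_11 exists, so R(11, 11) > n. The standard estimate C(n, 11) ≤ n^11/11! shows this inequality holds whenever n ≤ 2^(11/2) (since 11! · 2^(C(11,2) − 1) > 2^(11^2/2) ≥ n^11). Hence R(11, 11) > 2^(11/2) = 45.2548.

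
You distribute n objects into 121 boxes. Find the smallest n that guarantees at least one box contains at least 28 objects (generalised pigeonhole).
n = (28 − 1)·121 + 1 = 3268

By the generalised pigeonhole principle, to guarantee some box contains ≥ r objects we need more than (r − 1) · k objects total. Threshold: n = (r − 1) · k + 1. With r = 28 and k = 121: n = 27 · 121 + 1 = 3267 + 1 = 3268. For n = 3267 = 27 · 121, we can put exactly 27 objects in every box, avoiding 28 in any single one — so 3268 is tight.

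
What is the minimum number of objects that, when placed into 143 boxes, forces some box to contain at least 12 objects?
n = (12 − 1)·143 + 1 = 1574

By the generalised pigeonhole principle, to guarantee some box contains ≥ r objects we need more than (r − 1) · k objects total. Threshold: n = (r − 1) · k + 1. With r = 12 and k = 143: n = 11 · 143 + 1 = 1573 + 1 = 1574. For n = 1573 = 11 · 143, we can put exactly 11 objects in every box, avoiding 12 in any single one — so 1574 is tight.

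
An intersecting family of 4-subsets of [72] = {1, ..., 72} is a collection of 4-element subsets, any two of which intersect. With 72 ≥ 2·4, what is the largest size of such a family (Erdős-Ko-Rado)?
max |F| = C(71, 3) = 57155

Erdős-Ko-Rado (1961): when n ≥ 2k, max |F| = C(n−1, k−1). The bound is attained by the star {A : i ∈ A} for any fixed i ∈ [n]. Here C(72−1, 4−1) = C(71, 3) = 57155.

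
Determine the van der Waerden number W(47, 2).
W(47, 2) = 47 + 1 = 48

A 2-term AP is any pair of integers, so a monochromatic 2-AP exists iff some colour is used at least twice. With 47 colours, the colouring i ↦ i on {1, ..., 47} uses each colour once, avoiding any monochromatic pair, so W(47, 2) > 47. For {1, ..., 48}, pigeonhole forces two integers of the same colour, which form a monochromatic 2-AP. Hence W(47, 2) = 48.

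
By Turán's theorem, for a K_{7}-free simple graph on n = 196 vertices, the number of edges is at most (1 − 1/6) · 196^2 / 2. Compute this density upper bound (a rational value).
Turán density bound = (5/6) · 196^2/2 = 48020/3 ≈ 16006.6667

Turán's theorem: ex(n, K_{r+1}) is achieved by the complete r-partite Turán graph T(n, r) with parts as balanced as possible, and is at most (1 − 1/r) · n^2/2. For r = 6, n = 196: the density bound is (5/6) · 38416/2 = 48020/3 ≈ 16006.6667. The integer-valued extremum is e(T(196, 6)) = 16006, which is strictly less than the density bound 48020/3 since 6 ∤ 196 (the parts of T(196, 6) cannot all be equal).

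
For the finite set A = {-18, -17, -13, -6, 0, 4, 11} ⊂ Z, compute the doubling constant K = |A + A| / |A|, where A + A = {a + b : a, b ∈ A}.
K = |A + A| / |A| = 25/7

Enumerate A + A = {a + b : a, b ∈ A}. With |A| = 7, there are |A|^2 = 49 ordered sum pairs; collecting distinct values, A + A = {-36, -35, -34, -31, -30, -26, -24, -23, -19, -18, -17, -14, -13, -12, -9, -7, -6, -2, 0, 4, 5, 8, 11, 15, 22}, so |A + A| = 25. Thus K = 25/7. For comparison, the minimum possible |A + A| over all 7-element sets is 2·7 − 1 = 13 (so min K = 13/7), attained only by arithmetic progressions.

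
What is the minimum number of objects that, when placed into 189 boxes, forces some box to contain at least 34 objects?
n = (34 − 1)·189 + 1 = 6238

By the generalised pigeonhole principle, to guarantee some box contains ≥ r objects we need more than (r − 1) · k objects total. Threshold: n = (r − 1) · k + 1. With r = 34 and k = 189: n = 33 · 189 + 1 = 6237 + 1 = 6238. For n = 6237 = 33 · 189, we can put exactly 33 objects in every box, avoiding 34 in any single one — so 6238 is tight.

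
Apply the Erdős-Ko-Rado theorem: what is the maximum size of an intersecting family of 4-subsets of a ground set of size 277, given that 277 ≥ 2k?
max |F| = C(276, 3) = 3466100

Erdős-Ko-Rado (1961): when n ≥ 2k, max |F| = C(n−1, k−1). The bound is attained by the star {A : i ∈ A} for any fixed i ∈ [n]. Here C(277−1, 4−1) = C(276, 3) = 3466100.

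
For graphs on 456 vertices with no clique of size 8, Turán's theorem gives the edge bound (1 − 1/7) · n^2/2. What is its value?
Turán density bound = (6/7) · 456^2/2 = 623808/7 ≈ 89115.4286

Turán's theorem: ex(n, K_{r+1}) is achieved by the complete r-partite Turán graph T(n, r) with parts as balanced as possible, and is at most (1 − 1/r) · n^2/2. For r = 7, n = 456: the density bound is (6/7) · 207936/2 = 623808/7 ≈ 89115.4286. The integer-valued extremum is e(T(456, 7)) = 89115, which is strictly less than the density bound 623808/7 since 7 ∤ 456 (the parts of T(456, 7) cannot all be equal).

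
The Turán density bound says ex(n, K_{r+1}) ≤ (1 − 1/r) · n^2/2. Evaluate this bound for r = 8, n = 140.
Turán density bound = (7/8) · 140^2/2 = 8575

Turán's theorem: ex(n, K_{r+1}) is achieved by the complete r-partite Turán graph T(n, r) with parts as balanced as possible, and is at most (1 − 1/r) · n^2/2. For r = 8, n = 140: the density bound is (7/8) · 19600/2 = 8575. The integer-valued extremum is e(T(140, 8)) = 8574, which is strictly less than the density bound 8575 since 8 ∤ 140 (the parts of T(140, 8) cannot all be equal).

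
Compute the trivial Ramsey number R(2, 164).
R(2, 164) = 164

R(2, k) = k for all k ≥ 2: in a 2-colouring of K_k, either some edge is red (a red K_2) or all edges are blue (a blue K_k). And K_{163} coloured all-blue has no blue K_164, so R(2, 164) > 163. Hence R(2, 164) = 164.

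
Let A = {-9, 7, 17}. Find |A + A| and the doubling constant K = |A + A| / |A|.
K = |A + A| / |A| = 6/3 = 2

Enumerate A + A = {a + b : a, b ∈ A}. With |A| = 3, there are |A|^2 = 9 ordered sum pairs; collecting distinct values, A + A = {-18, -2, 8, 14, 24, 34}, so |A + A| = 6. Thus K = 6/3 = 2. For comparison, the minimum possible |A + A| over all 3-element sets is 2·3 − 1 = 5 (so min K = 5/3), attained only by arithmetic progressions.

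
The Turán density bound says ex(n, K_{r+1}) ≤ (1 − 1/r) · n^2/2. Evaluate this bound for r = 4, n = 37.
Turán density bound = (3/4) · 37^2/2 = 4107/8 ≈ 513.375

Turán's theorem: ex(n, K_{r+1}) is achieved by the complete r-partite Turán graph T(n, r) with parts as balanced as possible, and is at most (1 − 1/r) · n^2/2. For r = 4, n = 37: the density bound is (3/4) · 1369/2 = 4107/8 ≈ 513.375. The integer-valued extremum is e(T(37, 4)) = 513, which is strictly less than the density bound 4107/8 since 4 ∤ 37 (the parts of T(37, 4) cannot all be equal).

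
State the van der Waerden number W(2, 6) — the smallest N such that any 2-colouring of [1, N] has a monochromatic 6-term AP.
W(2, 6) = 1132

This is a classical value, W(2, 6) = 1132, established by combining an explicit 2-colouring of {1, ..., 1131} with no monochromatic 6-AP (giving the lower bound W(2, 6) > 1131) and a finite case analysis / exhaustive computer search showing every 2-colouring of {1, ..., 1132} has such an AP.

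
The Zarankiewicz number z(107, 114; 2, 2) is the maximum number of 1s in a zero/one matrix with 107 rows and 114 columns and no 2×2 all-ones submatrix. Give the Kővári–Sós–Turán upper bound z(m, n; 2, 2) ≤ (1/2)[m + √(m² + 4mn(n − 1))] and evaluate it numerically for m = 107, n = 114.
z(107, 114; 2, 2) ≤ (1/2)[107 + √(107² + 4·107·114·113)] = (1/2)[107 + √5524945] = 1228.7601

Kővári–Sós–Turán: let r_1, ..., r_107 be the row sums and z = Σ r_i the total number of 1s. Each pair of columns can share at most one row with both entries 1 (else a 2×2 all-ones block appears), so Σ_i C(r_i, 2) ≤ C(114, 2) = 6441. By convexity Σ_i C(r_i, 2) ≥ 107·C(z/107, 2) = z(z − 107)/(2·107), giving z² − 107z − 107·114·113 ≤ 0 and hence z ≤ (1/2)[107 + √(11449 + 4·1378374)] = (1/2)[107 + √5524945] ≈ (1/2)(107 + 2350.5202) = 1228.7601.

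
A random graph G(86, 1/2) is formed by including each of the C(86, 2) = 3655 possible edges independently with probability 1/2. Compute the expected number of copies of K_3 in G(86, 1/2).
E[# K_3] = C(86, 3) · (1/2)^C(3, 2) = 102340 / 2^3 = 25585/2 = 12792.5

For each 3-subset S of vertices (there are C(86, 3) = 102340 such S), let X_S = 1 if S induces a K_3 (all C(3, 2) = 3 edges present). Then P(X_S = 1) = (1/2)^3 = 1/8. By linearity of expectation, E[# K_3] = C(86, 3) · (1/2)^3 = 102340 / 8 = 25585/2 = 12792.5.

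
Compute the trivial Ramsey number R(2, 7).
R(2, 7) = 7

R(2, k) = k for all k ≥ 2: in a 2-colouring of K_k, either some edge is red (a red K_2) or all edges are blue (a blue K_k). And K_{6} coloured all-blue has no blue K_7, so R(2, 7) > 6. Hence R(2, 7) = 7.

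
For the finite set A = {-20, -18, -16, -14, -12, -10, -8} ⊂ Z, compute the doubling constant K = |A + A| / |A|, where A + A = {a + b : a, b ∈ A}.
K = |A + A| / |A| = 13/7

Enumerate A + A = {a + b : a, b ∈ A}. With |A| = 7, there are |A|^2 = 49 ordered sum pairs; collecting distinct values, A + A = {-40, -38, -36, -34, -32, -30, -28, -26, -24, -22, -20, -18, -16}, so |A + A| = 13. Thus K = 13/7. Here |A + A| = 2|A| − 1 = 13, the minimum possible — so K = 13/7 is minimal, which holds iff A is an arithmetic progression.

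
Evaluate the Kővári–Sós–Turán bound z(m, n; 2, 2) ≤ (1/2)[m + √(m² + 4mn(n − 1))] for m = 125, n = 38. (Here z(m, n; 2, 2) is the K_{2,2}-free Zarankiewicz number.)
z(125, 38; 2, 2) ≤ (1/2)[125 + √(125² + 4·125·38·37)] = (1/2)[125 + √718625] = 486.3588

Kővári–Sós–Turán: let r_1, ..., r_125 be the row sums and z = Σ r_i the total number of 1s. Each pair of columns can share at most one row with both entries 1 (else a 2×2 all-ones block appears), so Σ_i C(r_i, 2) ≤ C(38, 2) = 703. By convexity Σ_i C(r_i, 2) ≥ 125·C(z/125, 2) = z(z − 125)/(2·125), giving z² − 125z − 125·38·37 ≤ 0 and hence z ≤ (1/2)[125 + √(15625 + 4·175750)] = (1/2)[125 + √718625] ≈ (1/2)(125 + 847.7175) = 486.3588.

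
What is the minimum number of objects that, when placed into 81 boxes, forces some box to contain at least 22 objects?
n = (22 − 1)·81 + 1 = 1702

By the generalised pigeonhole principle, to guarantee some box contains ≥ r objects we need more than (r − 1) · k objects total. Threshold: n = (r − 1) · k + 1. With r = 22 and k = 81: n = 21 · 81 + 1 = 1701 + 1 = 1702. For n = 1701 = 21 · 81, we can put exactly 21 objects in every box, avoiding 22 in any single one — so 1702 is tight.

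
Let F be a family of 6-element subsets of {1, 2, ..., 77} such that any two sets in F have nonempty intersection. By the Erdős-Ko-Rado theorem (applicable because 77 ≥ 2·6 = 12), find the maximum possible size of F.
max |F| = C(76, 5) = 18474840

Erdős-Ko-Rado (1961): when n ≥ 2k, max |F| = C(n−1, k−1). The bound is attained by the star {A : i ∈ A} for any fixed i ∈ [n]. Here C(77−1, 6−1) = C(76, 5) = 18474840.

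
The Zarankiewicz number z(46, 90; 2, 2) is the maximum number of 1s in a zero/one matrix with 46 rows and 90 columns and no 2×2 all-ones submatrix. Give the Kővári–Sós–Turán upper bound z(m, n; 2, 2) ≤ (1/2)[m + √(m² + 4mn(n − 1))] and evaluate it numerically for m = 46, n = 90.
z(46, 90; 2, 2) ≤ (1/2)[46 + √(46² + 4·46·90·89)] = (1/2)[46 + √1475956] = 630.4446

Kővári–Sós–Turán: let r_1, ..., r_46 be the row sums and z = Σ r_i the total number of 1s. Each pair of columns can share at most one row with both entries 1 (else a 2×2 all-ones block appears), so Σ_i C(r_i, 2) ≤ C(90, 2) = 4005. By convexity Σ_i C(r_i, 2) ≥ 46·C(z/46, 2) = z(z − 46)/(2·46), giving z² − 46z − 46·90·89 ≤ 0 and hence z ≤ (1/2)[46 + √(2116 + 4·368460)] = (1/2)[46 + √1475956] ≈ (1/2)(46 + 1214.8893) = 630.4446.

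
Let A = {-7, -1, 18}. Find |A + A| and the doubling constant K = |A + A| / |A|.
K = |A + A| / |A| = 6/3 = 2

Enumerate A + A = {a + b : a, b ∈ A}. With |A| = 3, there are |A|^2 = 9 ordered sum pairs; collecting distinct values, A + A = {-14, -8, -2, 11, 17, 36}, so |A + A| = 6. Thus K = 6/3 = 2. For comparison, the minimum possible |A + A| over all 3-element sets is 2·3 − 1 = 5 (so min K = 5/3), attained only by arithmetic progressions.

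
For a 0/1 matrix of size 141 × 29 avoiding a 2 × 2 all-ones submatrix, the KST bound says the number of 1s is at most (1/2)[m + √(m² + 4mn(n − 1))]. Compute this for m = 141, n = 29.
z(141, 29; 2, 2) ≤ (1/2)[141 + √(141² + 4·141·29·28)] = (1/2)[141 + √477849] = 416.1331

Kővári–Sós–Turán: let r_1, ..., r_141 be the row sums and z = Σ r_i the total number of 1s. Each pair of columns can share at most one row with both entries 1 (else a 2×2 all-ones block appears), so Σ_i C(r_i, 2) ≤ C(29, 2) = 406. By convexity Σ_i C(r_i, 2) ≥ 141·C(z/141, 2) = z(z − 141)/(2·141), giving z² − 141z − 141·29·28 ≤ 0 and hence z ≤ (1/2)[141 + √(19881 + 4·114492)] = (1/2)[141 + √477849] ≈ (1/2)(141 + 691.2662) = 416.1331.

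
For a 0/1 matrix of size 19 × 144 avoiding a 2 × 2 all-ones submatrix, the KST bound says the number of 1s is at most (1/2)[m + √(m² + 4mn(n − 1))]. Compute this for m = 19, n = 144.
z(19, 144; 2, 2) ≤ (1/2)[19 + √(19² + 4·19·144·143)] = (1/2)[19 + √1565353] = 635.0703

Kővári–Sós–Turán: let r_1, ..., r_19 be the row sums and z = Σ r_i the total number of 1s. Each pair of columns can share at most one row with both entries 1 (else a 2×2 all-ones block appears), so Σ_i C(r_i, 2) ≤ C(144, 2) = 10296. By convexity Σ_i C(r_i, 2) ≥ 19·C(z/19, 2) = z(z − 19)/(2·19), giving z² − 19z − 19·144·143 ≤ 0 and hence z ≤ (1/2)[19 + √(361 + 4·391248)] = (1/2)[19 + √1565353] ≈ (1/2)(19 + 1251.1407) = 635.0703.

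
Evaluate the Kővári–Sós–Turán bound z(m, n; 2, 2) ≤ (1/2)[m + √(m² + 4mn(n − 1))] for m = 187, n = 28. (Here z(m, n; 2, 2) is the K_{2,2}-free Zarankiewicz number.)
z(187, 28; 2, 2) ≤ (1/2)[187 + √(187² + 4·187·28·27)] = (1/2)[187 + √600457] = 480.9458

Kővári–Sós–Turán: let r_1, ..., r_187 be the row sums and z = Σ r_i the total number of 1s. Each pair of columns can share at most one row with both entries 1 (else a 2×2 all-ones block appears), so Σ_i C(r_i, 2) ≤ C(28, 2) = 378. By convexity Σ_i C(r_i, 2) ≥ 187·C(z/187, 2) = z(z − 187)/(2·187), giving z² − 187z − 187·28·27 ≤ 0 and hence z ≤ (1/2)[187 + √(34969 + 4·141372)] = (1/2)[187 + √600457] ≈ (1/2)(187 + 774.8916) = 480.9458.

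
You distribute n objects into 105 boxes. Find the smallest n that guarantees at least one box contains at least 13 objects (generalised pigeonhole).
n = (13 − 1)·105 + 1 = 1261

By the generalised pigeonhole principle, to guarantee some box contains ≥ r objects we need more than (r − 1) · k objects total. Threshold: n = (r − 1) · k + 1. With r = 13 and k = 105: n = 12 · 105 + 1 = 1260 + 1 = 1261. For n = 1260 = 12 · 105, we can put exactly 12 objects in every box, avoiding 13 in any single one — so 1261 is tight.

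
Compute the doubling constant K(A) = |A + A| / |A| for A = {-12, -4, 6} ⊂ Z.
K = |A + A| / |A| = 6/3 = 2

Enumerate A + A = {a + b : a, b ∈ A}. With |A| = 3, there are |A|^2 = 9 ordered sum pairs; collecting distinct values, A + A = {-24, -16, -8, -6, 2, 12}, so |A + A| = 6. Thus K = 6/3 = 2. For comparison, the minimum possible |A + A| over all 3-element sets is 2·3 − 1 = 5 (so min K = 5/3), attained only by arithmetic progressions.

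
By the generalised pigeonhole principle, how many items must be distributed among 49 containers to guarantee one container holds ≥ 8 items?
n = (8 − 1)·49 + 1 = 344

By the generalised pigeonhole principle, to guarantee some box contains ≥ r objects we need more than (r − 1) · k objects total. Threshold: n = (r − 1) · k + 1. With r = 8 and k = 49: n = 7 · 49 + 1 = 343 + 1 = 344. For n = 343 = 7 · 49, we can put exactly 7 objects in every box, avoiding 8 in any single one — so 344 is tight.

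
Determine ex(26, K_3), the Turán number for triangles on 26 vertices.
ex(26, K_3) = ⌊26^2/4⌋ = 169

Mantel (1907): a triangle-free graph on n vertices has at most ⌊n^2/4⌋ edges, with equality for the complete bipartite graph K_{⌊n/2⌋, ⌈n/2⌉}. For n = 26: ⌊26^2/4⌋ = ⌊676/4⌋ = 169. The extremal graph is K_{13, 13}, which has 13·13 = 169 edges.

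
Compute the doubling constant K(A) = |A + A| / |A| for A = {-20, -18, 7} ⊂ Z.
K = |A + A| / |A| = 6/3 = 2

Enumerate A + A = {a + b : a, b ∈ A}. With |A| = 3, there are |A|^2 = 9 ordered sum pairs; collecting distinct values, A + A = {-40, -38, -36, -13, -11, 14}, so |A + A| = 6. Thus K = 6/3 = 2. For comparison, the minimum possible |A + A| over all 3-element sets is 2·3 − 1 = 5 (so min K = 5/3), attained only by arithmetic progressions.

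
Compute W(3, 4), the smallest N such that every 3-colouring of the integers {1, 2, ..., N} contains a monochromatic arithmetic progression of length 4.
W(3, 4) = 293

This is a classical value, W(3, 4) = 293, established by combining an explicit 3-colouring of {1, ..., 292} with no monochromatic 4-AP (giving the lower bound W(3, 4) > 292) and a finite case analysis / exhaustive computer search showing every 3-colouring of {1, ..., 293} has such an AP.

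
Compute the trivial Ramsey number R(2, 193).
R(2, 193) = 193

R(2, k) = k for all k ≥ 2: in a 2-colouring of K_k, either some edge is red (a red K_2) or all edges are blue (a blue K_k). And K_{192} coloured all-blue has no blue K_193, so R(2, 193) > 192. Hence R(2, 193) = 193.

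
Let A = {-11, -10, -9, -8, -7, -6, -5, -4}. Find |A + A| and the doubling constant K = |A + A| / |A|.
K = |A + A| / |A| = 15/8

Enumerate A + A = {a + b : a, b ∈ A}. With |A| = 8, there are |A|^2 = 64 ordered sum pairs; collecting distinct values, A + A = {-22, -21, -20, -19, -18, -17, -16, -15, -14, -13, -12, -11, -10, -9, -8}, so |A + A| = 15. Thus K = 15/8. Here |A + A| = 2|A| − 1 = 15, the minimum possible — so K = 15/8 is minimal, which holds iff A is an arithmetic progression.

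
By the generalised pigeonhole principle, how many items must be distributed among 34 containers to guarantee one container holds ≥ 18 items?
n = (18 − 1)·34 + 1 = 579

By the generalised pigeonhole principle, to guarantee some box contains ≥ r objects we need more than (r − 1) · k objects total. Threshold: n = (r − 1) · k + 1. With r = 18 and k = 34: n = 17 · 34 + 1 = 578 + 1 = 579. For n = 578 = 17 · 34, we can put exactly 17 objects in every box, avoiding 18 in any single one — so 579 is tight.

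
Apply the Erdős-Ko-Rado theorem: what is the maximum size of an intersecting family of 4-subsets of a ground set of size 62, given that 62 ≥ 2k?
max |F| = C(61, 3) = 35990

The Erdős-Ko-Rado theorem states: for n ≥ 2k, an intersecting family of k-subsets of an n-element set has size at most C(n − 1, k − 1), with equality for 'star' families {A ⊆ [n] : |A| = k, i ∈ A} (fix an element i). For n = 62, k = 4: C(61, 3) = 35990.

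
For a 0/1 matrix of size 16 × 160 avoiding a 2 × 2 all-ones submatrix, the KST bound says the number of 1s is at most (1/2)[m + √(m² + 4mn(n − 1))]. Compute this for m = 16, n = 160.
z(16, 160; 2, 2) ≤ (1/2)[16 + √(16² + 4·16·160·159)] = (1/2)[16 + √1628416] = 646.047

Kővári–Sós–Turán: let r_1, ..., r_16 be the row sums and z = Σ r_i the total number of 1s. Each pair of columns can share at most one row with both entries 1 (else a 2×2 all-ones block appears), so Σ_i C(r_i, 2) ≤ C(160, 2) = 12720. By convexity Σ_i C(r_i, 2) ≥ 16·C(z/16, 2) = z(z − 16)/(2·16), giving z² − 16z − 16·160·159 ≤ 0 and hence z ≤ (1/2)[16 + √(256 + 4·407040)] = (1/2)[16 + √1628416] ≈ (1/2)(16 + 1276.094) = 646.047.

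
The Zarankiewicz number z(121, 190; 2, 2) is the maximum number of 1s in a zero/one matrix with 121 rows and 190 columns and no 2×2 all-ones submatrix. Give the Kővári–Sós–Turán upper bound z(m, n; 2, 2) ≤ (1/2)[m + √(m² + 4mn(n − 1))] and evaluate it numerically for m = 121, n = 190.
z(121, 190; 2, 2) ≤ (1/2)[121 + √(121² + 4·121·190·189)] = (1/2)[121 + √17395081] = 2145.8705

Kővári–Sós–Turán: let r_1, ..., r_121 be the row sums and z = Σ r_i the total number of 1s. Each pair of columns can share at most one row with both entries 1 (else a 2×2 all-ones block appears), so Σ_i C(r_i, 2) ≤ C(190, 2) = 17955. By convexity Σ_i C(r_i, 2) ≥ 121·C(z/121, 2) = z(z − 121)/(2·121), giving z² − 121z − 121·190·189 ≤ 0 and hence z ≤ (1/2)[121 + √(14641 + 4·4345110)] = (1/2)[121 + √17395081] ≈ (1/2)(121 + 4170.7411) = 2145.8705.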